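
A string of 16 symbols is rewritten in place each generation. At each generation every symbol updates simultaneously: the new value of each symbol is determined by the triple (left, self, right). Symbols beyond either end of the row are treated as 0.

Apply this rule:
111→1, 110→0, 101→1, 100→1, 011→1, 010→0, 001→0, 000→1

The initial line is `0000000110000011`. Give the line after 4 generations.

1110101111010101

1111110101111010
1111101011110101
1111010111101010
1110101111010101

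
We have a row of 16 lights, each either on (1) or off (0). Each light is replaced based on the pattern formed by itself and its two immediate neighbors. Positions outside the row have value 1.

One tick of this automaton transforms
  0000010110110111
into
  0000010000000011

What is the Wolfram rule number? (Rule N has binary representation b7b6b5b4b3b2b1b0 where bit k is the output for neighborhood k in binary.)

position 14: 111 → 1  (bit 7 = 1)
position 8: 110 → 0  (bit 6 = 0)
position 6: 101 → 0  (bit 5 = 0)
position 0: 100 → 0  (bit 4 = 0)
position 7: 011 → 0  (bit 3 = 0)
position 5: 010 → 1  (bit 2 = 1)
position 4: 001 → 0  (bit 1 = 0)
position 1: 000 → 0  (bit 0 = 0)
bits b7..b0 = 10000100 = 132

132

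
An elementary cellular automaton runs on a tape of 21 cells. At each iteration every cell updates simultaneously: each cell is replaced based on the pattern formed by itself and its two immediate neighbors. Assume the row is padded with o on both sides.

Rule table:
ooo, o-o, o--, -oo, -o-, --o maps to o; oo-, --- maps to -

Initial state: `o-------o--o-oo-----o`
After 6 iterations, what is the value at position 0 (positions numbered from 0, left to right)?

o

-o-----ooooooo-o---oo
ooo---ooooooo-ooo-ooo
oo-o-ooooooo-ooo-oooo
o-ooooooooo-ooo-ooooo
-ooooooooo-ooo-oooooo
ooooooooo-ooo-ooooooo
position 0 holds o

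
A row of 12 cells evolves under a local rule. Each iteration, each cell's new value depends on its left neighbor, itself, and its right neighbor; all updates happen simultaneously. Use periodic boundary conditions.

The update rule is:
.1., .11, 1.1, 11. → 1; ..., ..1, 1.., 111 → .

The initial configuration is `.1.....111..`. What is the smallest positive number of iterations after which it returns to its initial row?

2

.1.....1.1..
.1.....111..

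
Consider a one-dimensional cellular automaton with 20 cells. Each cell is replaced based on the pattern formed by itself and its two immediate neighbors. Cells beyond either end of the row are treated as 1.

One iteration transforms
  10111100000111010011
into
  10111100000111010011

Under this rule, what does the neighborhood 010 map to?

1

At position 15 the neighborhood is 010; the next row has 1 there.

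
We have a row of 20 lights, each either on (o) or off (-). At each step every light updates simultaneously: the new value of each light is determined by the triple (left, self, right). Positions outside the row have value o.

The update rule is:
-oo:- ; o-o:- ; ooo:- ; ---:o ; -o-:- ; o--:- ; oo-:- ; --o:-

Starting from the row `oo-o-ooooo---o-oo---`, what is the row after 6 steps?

-----------o------o-
-ooooooooo---oooo---
-----------o------o-  (repeats step 1; period 2)
step 6: -ooooooooo---oooo---

-ooooooooo---oooo---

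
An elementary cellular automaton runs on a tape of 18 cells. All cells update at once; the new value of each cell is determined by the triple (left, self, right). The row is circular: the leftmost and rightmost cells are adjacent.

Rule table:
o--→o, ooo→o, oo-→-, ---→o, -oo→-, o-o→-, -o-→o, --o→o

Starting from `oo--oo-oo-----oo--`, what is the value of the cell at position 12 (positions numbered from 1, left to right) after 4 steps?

o

--oo-----ooooo--oo
oo--ooooo-ooo-oo--
--oo-ooo---o----oo
oo----o-oooooooo--
position 12 holds o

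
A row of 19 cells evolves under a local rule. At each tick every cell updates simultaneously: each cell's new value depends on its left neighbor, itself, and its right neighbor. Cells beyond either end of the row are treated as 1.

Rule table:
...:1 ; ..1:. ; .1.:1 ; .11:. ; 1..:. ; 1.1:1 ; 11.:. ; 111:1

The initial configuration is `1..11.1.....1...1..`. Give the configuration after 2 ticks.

tick 1: .....11.111.1.1.1..
tick 2: .111...1.1.111111..

.111...1.1.111111..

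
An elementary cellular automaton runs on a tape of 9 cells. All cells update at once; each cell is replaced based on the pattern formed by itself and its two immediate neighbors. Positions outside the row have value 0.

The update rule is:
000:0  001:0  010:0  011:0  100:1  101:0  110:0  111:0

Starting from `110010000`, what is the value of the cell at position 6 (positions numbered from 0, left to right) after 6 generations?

0

generation 1: 001001000
generation 2: 000100100
generation 3: 000010010
generation 4: 000001001
generation 5: 000000100
generation 6: 000000010
position 6 holds 0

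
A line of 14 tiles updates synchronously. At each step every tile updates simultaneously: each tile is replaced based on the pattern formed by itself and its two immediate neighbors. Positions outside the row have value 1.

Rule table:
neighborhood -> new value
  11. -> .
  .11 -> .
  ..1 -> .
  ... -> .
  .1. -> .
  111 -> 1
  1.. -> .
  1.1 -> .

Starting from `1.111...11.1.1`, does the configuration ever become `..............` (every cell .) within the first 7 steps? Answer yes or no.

yes

step 1: ...1..........
step 2: ..............
all cells are . at step 2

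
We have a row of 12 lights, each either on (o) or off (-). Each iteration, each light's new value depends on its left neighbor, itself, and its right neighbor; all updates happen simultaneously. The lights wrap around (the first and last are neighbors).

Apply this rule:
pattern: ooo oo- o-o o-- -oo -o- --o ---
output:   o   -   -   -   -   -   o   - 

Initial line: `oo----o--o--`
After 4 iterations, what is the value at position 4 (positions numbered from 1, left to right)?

-----o--o--o
----o--o--o-
---o--o--o--
--o--o--o---
position 4 holds -

-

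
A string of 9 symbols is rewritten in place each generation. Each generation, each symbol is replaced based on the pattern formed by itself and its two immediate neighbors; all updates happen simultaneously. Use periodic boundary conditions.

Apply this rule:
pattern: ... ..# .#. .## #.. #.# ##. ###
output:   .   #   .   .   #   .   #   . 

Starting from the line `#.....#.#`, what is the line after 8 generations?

##...#...
.##.#.#.#
..#......
.#.#.....
#...#....
.#.#.#..#
......##.
.....#.##

.....#.##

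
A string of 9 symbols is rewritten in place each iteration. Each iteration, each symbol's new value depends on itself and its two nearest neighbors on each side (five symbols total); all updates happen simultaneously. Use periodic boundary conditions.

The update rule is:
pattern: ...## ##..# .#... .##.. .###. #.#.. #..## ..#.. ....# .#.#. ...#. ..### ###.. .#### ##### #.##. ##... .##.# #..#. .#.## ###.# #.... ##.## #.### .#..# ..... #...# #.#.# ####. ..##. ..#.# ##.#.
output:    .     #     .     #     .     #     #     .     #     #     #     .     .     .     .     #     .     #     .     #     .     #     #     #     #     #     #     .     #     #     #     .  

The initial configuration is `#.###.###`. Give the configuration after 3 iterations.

.....#.##

.##..##.#
#######..
.....#.##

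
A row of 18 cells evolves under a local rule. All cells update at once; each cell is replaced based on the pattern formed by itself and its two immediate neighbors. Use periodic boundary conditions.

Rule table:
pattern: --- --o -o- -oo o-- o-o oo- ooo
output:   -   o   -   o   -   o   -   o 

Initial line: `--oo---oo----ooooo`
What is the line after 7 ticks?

oo----ooooo--oo---

-oo---oo----ooooo-
oo---oo----ooooo--
o---oo----ooooo--o
---oo----ooooo--oo
--oo----ooooo--oo-
-oo----ooooo--oo--
oo----ooooo--oo---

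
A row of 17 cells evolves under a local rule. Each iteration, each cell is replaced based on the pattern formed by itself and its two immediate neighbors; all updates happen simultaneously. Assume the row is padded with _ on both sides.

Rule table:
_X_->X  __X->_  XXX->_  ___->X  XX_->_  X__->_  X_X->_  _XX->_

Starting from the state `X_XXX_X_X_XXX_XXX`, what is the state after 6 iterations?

X_____X_X________
X_XXX_X_X_XXXXXXX
X_____X_X________  (repeats iteration 1; period 2)
iteration 6: X_XXX_X_X_XXXXXXX

X_XXX_X_X_XXXXXXX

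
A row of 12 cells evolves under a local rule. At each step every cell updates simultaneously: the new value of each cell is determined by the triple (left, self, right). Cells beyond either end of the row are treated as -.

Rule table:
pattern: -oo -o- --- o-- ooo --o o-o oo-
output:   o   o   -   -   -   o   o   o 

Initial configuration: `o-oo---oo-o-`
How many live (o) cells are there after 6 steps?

oooo--ooooo-
o--o-oo---o-
o-ooooo--oo-
ooo---o-ooo-
o-o--oooo-o-
ooo-oo--ooo-
count of o: 8

8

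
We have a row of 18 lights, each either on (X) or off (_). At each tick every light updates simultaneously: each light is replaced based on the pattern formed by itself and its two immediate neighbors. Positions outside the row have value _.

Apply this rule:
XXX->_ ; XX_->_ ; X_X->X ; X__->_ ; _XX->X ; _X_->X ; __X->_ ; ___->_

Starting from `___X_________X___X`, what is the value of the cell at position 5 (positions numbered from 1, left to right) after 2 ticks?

___X_________X___X  (fixed point — unchanged through tick 2)
position 5 holds _

_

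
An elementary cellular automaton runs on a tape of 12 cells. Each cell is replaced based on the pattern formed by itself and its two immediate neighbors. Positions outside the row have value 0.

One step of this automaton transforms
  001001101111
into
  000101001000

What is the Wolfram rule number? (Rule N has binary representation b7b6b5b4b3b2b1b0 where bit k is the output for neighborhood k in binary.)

24

position 9: 111 → 0  (bit 7 = 0)
position 6: 110 → 0  (bit 6 = 0)
position 7: 101 → 0  (bit 5 = 0)
position 3: 100 → 1  (bit 4 = 1)
position 5: 011 → 1  (bit 3 = 1)
position 2: 010 → 0  (bit 2 = 0)
position 1: 001 → 0  (bit 1 = 0)
position 0: 000 → 0  (bit 0 = 0)
bits b7..b0 = 00011000 = 24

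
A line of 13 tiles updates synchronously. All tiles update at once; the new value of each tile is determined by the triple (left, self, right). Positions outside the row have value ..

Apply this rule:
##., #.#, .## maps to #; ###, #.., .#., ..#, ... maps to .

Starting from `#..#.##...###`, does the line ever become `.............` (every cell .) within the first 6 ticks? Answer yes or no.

tick 1: ....###...#.#
tick 2: ....#.#....#.
tick 3: .....#.......
tick 4: .............
all cells are . at tick 4

yes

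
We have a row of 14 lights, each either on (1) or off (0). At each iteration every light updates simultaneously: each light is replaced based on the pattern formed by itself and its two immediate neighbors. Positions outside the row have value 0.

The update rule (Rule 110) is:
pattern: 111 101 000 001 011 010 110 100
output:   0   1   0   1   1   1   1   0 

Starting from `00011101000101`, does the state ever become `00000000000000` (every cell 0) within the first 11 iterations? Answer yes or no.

00110111001111
01111101011001
11000111111011
11001100001111
11011100011001
11110100111011
10011101101111
10110111111001
11111100001011
10000100011111
10001100110001
iteration 11 is 10001100110001, still not uniform 0

no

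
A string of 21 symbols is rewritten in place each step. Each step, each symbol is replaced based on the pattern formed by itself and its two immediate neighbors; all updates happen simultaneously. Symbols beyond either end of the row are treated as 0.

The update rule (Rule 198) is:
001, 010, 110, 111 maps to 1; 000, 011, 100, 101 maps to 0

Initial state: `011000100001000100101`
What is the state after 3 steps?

101001100011001101101
101010100101010100101
101010101101010101101

101010101101010101101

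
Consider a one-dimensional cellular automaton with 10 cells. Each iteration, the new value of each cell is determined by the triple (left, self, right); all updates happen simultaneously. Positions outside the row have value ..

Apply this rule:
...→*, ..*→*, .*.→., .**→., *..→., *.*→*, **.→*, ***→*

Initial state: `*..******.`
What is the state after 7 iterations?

iteration 1: ..*.*****.
iteration 2: **.*.****.
iteration 3: .**.*.***.
iteration 4: *.**.*.**.
iteration 5: .*.**.*.*.
iteration 6: *.*.**.*..
iteration 7: .*.*.**..*

.*.*.**..*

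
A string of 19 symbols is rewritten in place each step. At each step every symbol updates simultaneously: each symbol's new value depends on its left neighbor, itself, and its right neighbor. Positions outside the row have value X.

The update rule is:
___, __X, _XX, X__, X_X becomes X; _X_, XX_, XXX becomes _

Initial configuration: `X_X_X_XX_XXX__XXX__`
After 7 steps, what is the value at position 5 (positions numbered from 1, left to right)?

_

_X_X_XX_XX__XXX__XX
X_X_XX_XX_XXX__XXX_
_X_XX_XX_XX__XXX__X
X_XX_XX_XX_XXX__XXX
_XX_XX_XX_XX__XXX__
XX_XX_XX_XX_XXX__XX
__XX_XX_XX_XX__XXX_
position 5 holds _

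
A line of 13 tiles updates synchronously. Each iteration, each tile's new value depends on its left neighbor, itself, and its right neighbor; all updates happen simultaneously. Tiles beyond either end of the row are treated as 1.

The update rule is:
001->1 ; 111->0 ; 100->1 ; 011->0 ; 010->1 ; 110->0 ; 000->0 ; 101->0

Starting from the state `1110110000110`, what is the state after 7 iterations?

iteration 1: 0000001001000
iteration 2: 1000011111101
iteration 3: 0100100000000
iteration 4: 0111110000001
iteration 5: 0000001000010
iteration 6: 1000011100110
iteration 7: 0100100011000

0100100011000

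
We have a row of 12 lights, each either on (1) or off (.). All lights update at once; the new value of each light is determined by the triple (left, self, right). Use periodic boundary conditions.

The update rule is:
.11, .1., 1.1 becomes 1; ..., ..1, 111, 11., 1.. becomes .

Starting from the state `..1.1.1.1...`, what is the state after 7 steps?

..1111111...
..1.........
..1.........  (fixed point — unchanged through step 7)

..1.........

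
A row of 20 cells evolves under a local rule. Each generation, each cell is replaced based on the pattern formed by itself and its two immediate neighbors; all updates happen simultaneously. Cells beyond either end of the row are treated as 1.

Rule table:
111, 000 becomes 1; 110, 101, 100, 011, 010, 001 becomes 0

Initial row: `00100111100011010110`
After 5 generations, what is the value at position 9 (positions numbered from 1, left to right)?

1

00000011001000000000
01111000000011111110
00110011111001111100
00000001110000111000
01111100100110010010
position 9 holds 1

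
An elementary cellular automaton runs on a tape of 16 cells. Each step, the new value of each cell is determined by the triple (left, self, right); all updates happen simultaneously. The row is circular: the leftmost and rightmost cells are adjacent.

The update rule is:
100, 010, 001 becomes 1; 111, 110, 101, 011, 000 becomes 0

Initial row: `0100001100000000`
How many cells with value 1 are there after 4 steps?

6

1110010010000000
0001111111000001
1010000000100011
0011000001110100
count of 1: 6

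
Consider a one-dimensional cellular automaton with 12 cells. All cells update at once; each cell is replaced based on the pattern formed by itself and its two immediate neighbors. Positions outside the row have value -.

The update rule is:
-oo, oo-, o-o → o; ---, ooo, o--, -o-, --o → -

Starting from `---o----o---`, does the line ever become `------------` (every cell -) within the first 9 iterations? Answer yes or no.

yes

iteration 1: ------------
all cells are - at iteration 1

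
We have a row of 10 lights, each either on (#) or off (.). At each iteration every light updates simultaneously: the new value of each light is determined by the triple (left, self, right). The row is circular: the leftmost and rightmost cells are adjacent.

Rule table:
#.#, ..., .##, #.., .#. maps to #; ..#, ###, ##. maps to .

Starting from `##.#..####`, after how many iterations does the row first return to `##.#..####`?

iteration 1: ..###.#...
iteration 2: #.#..#####
iteration 3: .###.#....
iteration 4: .#..######
iteration 5: ###.#.....
iteration 6: #..######.
iteration 7: ##.#.....#
iteration 8: ..######.#
iteration 9: #.#.....##
iteration 10: .######.#.
iteration 11: .#.....###
iteration 12: ######.#..
iteration 13: #.....###.
iteration 14: #####.#..#
iteration 15: .....###.#
iteration 16: ####.#..##
iteration 17: ....###.#.
iteration 18: ###.#..###
iteration 19: ...###.#..
iteration 20: ##.#..####

20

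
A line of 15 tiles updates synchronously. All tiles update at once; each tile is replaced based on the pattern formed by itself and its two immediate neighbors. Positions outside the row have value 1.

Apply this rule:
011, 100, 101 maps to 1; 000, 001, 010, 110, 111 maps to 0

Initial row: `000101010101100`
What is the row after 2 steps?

010001010110101

100010101011010
010001010110101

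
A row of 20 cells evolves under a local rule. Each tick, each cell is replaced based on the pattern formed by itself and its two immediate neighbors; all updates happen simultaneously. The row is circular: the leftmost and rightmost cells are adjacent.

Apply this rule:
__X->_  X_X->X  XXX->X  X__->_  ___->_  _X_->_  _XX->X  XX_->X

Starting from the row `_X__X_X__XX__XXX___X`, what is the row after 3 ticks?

X____X___XX__XXX____
_________XX__XXX____
_________XX__XXX____

_________XX__XXX____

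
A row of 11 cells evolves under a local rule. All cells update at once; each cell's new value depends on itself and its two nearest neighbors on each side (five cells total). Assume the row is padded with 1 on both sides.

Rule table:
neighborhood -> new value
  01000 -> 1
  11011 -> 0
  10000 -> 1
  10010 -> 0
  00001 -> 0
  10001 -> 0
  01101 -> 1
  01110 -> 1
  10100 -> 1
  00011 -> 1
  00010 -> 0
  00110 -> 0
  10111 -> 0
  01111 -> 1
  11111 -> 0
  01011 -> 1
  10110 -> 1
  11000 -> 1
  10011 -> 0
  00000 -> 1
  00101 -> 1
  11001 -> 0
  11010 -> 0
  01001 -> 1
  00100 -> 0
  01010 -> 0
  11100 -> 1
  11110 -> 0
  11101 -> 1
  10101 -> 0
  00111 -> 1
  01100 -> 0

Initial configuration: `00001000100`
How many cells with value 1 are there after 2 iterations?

5

11000100010
01100010011
count of 1: 5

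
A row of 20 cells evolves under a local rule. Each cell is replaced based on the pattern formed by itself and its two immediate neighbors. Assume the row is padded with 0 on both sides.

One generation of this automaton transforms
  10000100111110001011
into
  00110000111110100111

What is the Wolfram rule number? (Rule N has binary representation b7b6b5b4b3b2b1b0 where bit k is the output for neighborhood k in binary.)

position 9: 111 → 1  (bit 7 = 1)
position 12: 110 → 1  (bit 6 = 1)
position 17: 101 → 1  (bit 5 = 1)
position 1: 100 → 0  (bit 4 = 0)
position 8: 011 → 1  (bit 3 = 1)
position 0: 010 → 0  (bit 2 = 0)
position 4: 001 → 0  (bit 1 = 0)
position 2: 000 → 1  (bit 0 = 1)
bits b7..b0 = 11101001 = 233

233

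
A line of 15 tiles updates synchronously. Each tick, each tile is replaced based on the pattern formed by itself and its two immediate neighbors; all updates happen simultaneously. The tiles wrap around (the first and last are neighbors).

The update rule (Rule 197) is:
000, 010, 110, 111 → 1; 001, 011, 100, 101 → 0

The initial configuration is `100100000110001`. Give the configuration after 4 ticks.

100101110010100
100100110010100
100100010010100
100101010010100

100101010010100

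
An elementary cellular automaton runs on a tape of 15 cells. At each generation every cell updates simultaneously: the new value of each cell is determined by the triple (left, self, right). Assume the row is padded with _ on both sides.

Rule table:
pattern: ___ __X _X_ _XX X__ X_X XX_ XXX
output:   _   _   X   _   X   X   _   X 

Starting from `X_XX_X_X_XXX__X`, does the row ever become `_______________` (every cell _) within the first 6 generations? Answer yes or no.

no

XX__XXXXX_X_X_X
__X__XXX_XXXXXX
__XX__X_X_XXXX_
____X_XXXX_XX_X
____XX_XX_X__XX
______X__XXX___
generation 6 is ______X__XXX___, still not uniform _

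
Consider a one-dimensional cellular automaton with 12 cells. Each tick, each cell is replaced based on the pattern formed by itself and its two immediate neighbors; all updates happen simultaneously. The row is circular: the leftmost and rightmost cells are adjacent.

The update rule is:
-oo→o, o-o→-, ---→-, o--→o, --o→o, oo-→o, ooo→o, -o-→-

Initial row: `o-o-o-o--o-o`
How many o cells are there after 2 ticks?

8

o------oo--o
oo----oooooo
count of o: 8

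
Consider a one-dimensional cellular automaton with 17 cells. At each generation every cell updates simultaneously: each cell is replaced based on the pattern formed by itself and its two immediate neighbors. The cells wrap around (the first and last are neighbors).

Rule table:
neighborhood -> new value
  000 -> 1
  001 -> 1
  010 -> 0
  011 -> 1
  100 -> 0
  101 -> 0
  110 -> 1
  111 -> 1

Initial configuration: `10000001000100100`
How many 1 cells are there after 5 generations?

00111110011001001
01111110111010010
11111110111000100
11111110111011001
11111110111011011
count of 1: 14

14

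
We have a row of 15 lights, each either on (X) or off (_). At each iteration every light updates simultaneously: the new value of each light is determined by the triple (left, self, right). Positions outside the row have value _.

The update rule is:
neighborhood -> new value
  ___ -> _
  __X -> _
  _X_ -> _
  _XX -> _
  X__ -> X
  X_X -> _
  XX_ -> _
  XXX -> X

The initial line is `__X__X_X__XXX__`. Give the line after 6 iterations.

___X____X__X_X_
____X____X____X
_____X____X____
______X____X___
_______X____X__
________X____X_

________X____X_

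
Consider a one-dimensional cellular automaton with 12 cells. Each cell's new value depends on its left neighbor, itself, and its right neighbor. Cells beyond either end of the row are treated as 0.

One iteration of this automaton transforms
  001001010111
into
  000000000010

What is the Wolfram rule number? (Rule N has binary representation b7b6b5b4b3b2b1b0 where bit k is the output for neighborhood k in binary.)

128

position 10: 111 → 1  (bit 7 = 1)
position 11: 110 → 0  (bit 6 = 0)
position 6: 101 → 0  (bit 5 = 0)
position 3: 100 → 0  (bit 4 = 0)
position 9: 011 → 0  (bit 3 = 0)
position 2: 010 → 0  (bit 2 = 0)
position 1: 001 → 0  (bit 1 = 0)
position 0: 000 → 0  (bit 0 = 0)
bits b7..b0 = 10000000 = 128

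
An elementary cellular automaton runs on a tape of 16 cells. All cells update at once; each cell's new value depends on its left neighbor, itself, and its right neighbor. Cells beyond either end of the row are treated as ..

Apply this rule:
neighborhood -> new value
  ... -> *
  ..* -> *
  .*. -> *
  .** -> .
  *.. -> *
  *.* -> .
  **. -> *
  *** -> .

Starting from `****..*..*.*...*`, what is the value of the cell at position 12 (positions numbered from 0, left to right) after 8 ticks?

.

tick 1: ...*******.*****
tick 2: ***......*.....*
tick 3: ..**************
tick 4: **.............*
tick 5: .***************
tick 6: *..............*
tick 7: ****************
tick 8: ...............*
position 12 holds .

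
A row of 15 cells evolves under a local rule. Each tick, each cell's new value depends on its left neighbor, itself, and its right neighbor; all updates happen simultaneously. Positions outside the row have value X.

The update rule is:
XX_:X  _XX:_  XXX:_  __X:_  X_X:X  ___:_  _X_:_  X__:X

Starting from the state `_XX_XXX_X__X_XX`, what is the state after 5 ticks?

XX_XX_XX__XX_X_

X_XX__XX_X__X__
XX_XX__XX_X__X_
_XX_XX__XX_X__X
X_XX_XX__XX_X__
XX_XX_XX__XX_X_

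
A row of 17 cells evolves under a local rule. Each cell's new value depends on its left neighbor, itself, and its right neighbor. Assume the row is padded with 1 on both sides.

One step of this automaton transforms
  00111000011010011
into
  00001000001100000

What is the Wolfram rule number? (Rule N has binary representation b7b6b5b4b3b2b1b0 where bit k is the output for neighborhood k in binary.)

96

position 3: 111 → 0  (bit 7 = 0)
position 4: 110 → 1  (bit 6 = 1)
position 11: 101 → 1  (bit 5 = 1)
position 0: 100 → 0  (bit 4 = 0)
position 2: 011 → 0  (bit 3 = 0)
position 12: 010 → 0  (bit 2 = 0)
position 1: 001 → 0  (bit 1 = 0)
position 6: 000 → 0  (bit 0 = 0)
bits b7..b0 = 01100000 = 96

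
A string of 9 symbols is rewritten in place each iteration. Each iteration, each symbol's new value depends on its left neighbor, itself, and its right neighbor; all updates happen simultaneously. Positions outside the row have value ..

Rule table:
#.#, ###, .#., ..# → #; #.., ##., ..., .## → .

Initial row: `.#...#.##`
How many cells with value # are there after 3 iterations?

##..###..
...#.#...
..####...
count of #: 4

4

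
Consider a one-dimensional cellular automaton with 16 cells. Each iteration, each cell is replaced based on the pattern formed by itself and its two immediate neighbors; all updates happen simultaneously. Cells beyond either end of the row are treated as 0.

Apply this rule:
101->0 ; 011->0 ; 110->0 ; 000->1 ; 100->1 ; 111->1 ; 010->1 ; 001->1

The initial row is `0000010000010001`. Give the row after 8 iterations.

1111111111111111
0111111111111110
1011111111111101
1001111111111001
1110111111110111
0100011111100010
1111101111011111
0111000110001110

0111000110001110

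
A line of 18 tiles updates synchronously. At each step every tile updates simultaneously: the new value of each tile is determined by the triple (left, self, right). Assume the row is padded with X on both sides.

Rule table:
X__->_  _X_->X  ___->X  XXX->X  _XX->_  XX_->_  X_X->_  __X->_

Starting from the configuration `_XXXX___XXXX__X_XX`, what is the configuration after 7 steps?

__XX__X__X__X_X_X_

step 1: __XX__X__XX___X__X
step 2: ______X_____X_X___
step 3: _XXXX_X_XXX_X_X_X_
step 4: __XX__X__X__X_X_X_
step 5: ______X__X__X_X_X_
step 6: _XXXX_X__X__X_X_X_
step 7: __XX__X__X__X_X_X_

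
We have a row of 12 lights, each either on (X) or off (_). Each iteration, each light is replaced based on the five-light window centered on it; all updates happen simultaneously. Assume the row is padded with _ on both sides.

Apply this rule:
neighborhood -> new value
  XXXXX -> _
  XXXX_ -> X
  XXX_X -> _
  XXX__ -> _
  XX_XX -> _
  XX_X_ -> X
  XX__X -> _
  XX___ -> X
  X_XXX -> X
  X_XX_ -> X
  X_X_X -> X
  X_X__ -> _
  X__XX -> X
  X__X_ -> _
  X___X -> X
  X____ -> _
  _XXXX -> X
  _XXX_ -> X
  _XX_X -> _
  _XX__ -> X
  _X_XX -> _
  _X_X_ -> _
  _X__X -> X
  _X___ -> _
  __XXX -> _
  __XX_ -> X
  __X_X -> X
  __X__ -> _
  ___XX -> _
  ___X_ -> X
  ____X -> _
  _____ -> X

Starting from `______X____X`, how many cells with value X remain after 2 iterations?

4

XXXX_X____X_
_XX_X____X__
count of X: 4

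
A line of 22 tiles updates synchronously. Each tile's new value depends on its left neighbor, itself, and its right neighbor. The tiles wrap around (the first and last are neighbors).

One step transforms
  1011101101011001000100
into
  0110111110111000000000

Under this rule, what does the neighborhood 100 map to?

At position 13 the neighborhood is 100; the next row has 0 there.

0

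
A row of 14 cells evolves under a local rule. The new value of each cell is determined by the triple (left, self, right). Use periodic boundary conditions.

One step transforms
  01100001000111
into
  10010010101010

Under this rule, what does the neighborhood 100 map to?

1

At position 3 the neighborhood is 100; the next row has 1 there.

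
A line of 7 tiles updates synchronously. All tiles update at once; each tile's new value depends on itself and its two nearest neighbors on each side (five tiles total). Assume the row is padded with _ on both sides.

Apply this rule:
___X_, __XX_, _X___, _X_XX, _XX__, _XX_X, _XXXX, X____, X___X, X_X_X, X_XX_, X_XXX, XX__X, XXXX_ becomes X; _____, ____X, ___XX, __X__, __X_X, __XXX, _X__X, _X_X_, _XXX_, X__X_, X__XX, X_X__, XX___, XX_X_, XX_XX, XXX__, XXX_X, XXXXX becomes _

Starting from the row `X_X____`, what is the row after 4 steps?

___XX__
___XX_X
___XX__  (repeats step 1; period 2)
step 4: ___XX_X

___XX_X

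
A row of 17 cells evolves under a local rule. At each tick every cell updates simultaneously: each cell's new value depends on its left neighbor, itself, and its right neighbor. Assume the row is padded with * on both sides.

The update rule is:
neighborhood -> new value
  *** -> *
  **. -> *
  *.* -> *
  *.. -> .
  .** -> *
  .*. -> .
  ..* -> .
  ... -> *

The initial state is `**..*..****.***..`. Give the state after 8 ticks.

***************..

tick 1: **.....********..
tick 2: **.***.********..
tick 3: ***************..
tick 4: ***************..  (fixed point — unchanged through tick 8)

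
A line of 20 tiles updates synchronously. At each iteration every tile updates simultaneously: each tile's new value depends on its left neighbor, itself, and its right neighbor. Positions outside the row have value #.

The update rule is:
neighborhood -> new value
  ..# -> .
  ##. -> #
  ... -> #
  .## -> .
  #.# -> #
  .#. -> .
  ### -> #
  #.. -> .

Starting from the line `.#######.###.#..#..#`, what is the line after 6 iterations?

######.#######.##.##

#.#######.###.......
##.#######.##.#####.
###.#######.##.#####
####.#######.##.####
#####.#######.##.###
######.#######.##.##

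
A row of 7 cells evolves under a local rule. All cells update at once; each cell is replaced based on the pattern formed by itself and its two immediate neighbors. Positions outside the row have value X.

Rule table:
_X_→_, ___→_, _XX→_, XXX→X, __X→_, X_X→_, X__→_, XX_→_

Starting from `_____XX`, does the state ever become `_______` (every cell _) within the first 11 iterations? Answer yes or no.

yes

iteration 1: ______X
iteration 2: _______
all cells are _ at iteration 2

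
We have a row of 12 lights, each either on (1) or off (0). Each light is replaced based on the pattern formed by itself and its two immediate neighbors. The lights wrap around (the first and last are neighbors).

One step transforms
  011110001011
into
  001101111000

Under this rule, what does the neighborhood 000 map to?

1

At position 6 the neighborhood is 000; the next row has 1 there.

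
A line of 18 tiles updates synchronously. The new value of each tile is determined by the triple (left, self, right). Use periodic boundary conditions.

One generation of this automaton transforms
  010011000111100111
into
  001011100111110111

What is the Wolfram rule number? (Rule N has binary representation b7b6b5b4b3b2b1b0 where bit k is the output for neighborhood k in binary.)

position 10: 111 → 1  (bit 7 = 1)
position 5: 110 → 1  (bit 6 = 1)
position 0: 101 → 0  (bit 5 = 0)
position 2: 100 → 1  (bit 4 = 1)
position 4: 011 → 1  (bit 3 = 1)
position 1: 010 → 0  (bit 2 = 0)
position 3: 001 → 0  (bit 1 = 0)
position 7: 000 → 0  (bit 0 = 0)
bits b7..b0 = 11011000 = 216

216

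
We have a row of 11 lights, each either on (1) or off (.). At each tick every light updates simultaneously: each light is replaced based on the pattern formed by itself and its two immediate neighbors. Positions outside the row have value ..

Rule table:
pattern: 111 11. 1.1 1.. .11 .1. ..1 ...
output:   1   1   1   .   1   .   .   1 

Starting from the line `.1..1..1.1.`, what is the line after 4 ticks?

11111111..1

tick 1: ........1..
tick 2: 1111111...1
tick 3: 1111111.1..
tick 4: 11111111..1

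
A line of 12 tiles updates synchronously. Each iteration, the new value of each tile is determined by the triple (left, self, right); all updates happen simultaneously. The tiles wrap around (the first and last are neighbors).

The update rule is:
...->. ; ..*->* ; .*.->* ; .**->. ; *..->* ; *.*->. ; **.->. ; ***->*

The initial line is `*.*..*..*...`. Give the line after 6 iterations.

*.********.*
...******...
..*.****.*..
.**..**..**.
*..**..**..*
.**..**..**.

.**..**..**.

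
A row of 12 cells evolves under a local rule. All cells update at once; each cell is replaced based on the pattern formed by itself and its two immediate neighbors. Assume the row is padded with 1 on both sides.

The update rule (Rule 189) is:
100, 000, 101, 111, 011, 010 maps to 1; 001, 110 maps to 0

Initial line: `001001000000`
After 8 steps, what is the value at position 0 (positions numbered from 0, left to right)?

step 1: 101101111110
step 2: 011011111101
step 3: 110111111011
step 4: 101111110111
step 5: 011111101111
step 6: 111111011111
step 7: 111110111111
step 8: 111101111111
position 0 holds 1

1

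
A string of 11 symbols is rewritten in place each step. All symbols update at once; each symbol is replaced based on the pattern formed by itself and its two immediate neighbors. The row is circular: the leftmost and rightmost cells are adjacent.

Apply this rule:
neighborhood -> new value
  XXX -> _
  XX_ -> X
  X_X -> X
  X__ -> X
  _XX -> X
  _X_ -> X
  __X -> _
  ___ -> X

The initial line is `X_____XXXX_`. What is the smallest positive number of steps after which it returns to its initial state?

22

XXXXX_X__XX
____XXXX_X_
XXX_X__XXXX
__XXXX_X___
X_X__XXXXXX
XXXX_X_____
X__XXXXXXX_
XX_X_____XX
_XXXXXXX_X_
_X_____XXXX
XXXXXX_X__X
_____XXXX_X
XXXX_X__XXX
___XXXX_X__
XX_X__XXXXX
_XXXX_X____
_X__XXXXXXX
XXX_X_____X
__XXXXXXX_X
X_X_____XXX
XXXXXXX_X__
X_____XXXX_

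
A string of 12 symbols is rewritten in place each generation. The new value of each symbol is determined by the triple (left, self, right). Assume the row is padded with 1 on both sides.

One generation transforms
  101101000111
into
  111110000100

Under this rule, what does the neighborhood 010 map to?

At position 5 the neighborhood is 010; the next row has 0 there.

0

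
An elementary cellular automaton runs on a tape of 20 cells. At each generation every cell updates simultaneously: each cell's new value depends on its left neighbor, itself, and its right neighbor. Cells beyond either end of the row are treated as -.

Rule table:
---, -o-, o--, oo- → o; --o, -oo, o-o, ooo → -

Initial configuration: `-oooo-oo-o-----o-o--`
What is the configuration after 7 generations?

-o-ooooo-o-ooo-o-o-o

----o--o-ooooo-o-ooo
ooo-oo-o-----o-o---o
--o--o-ooooo-o-ooo-o
o-oo-o-----o-o---o-o
o--o-ooooo-o-ooo-o-o
oo-o-----o-o---o-o-o
-o-ooooo-o-ooo-o-o-o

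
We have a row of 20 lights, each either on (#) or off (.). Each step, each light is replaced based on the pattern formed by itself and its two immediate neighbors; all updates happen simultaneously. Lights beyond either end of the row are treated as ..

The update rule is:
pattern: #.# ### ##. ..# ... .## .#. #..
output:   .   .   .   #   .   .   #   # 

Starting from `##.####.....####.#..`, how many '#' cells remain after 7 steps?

2

.......#...#.....##.
......###.###...#..#
.....#.......#.#####
....###.....##......
...#...#...#..#.....
..###.###.######....
.#..............#...
count of #: 2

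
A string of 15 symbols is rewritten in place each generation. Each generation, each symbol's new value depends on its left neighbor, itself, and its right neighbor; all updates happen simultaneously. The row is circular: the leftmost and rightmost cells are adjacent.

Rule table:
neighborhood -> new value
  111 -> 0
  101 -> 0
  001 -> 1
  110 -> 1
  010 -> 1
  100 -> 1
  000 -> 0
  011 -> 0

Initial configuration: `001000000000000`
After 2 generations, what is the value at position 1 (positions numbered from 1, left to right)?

1

generation 1: 011100000000000
generation 2: 100110000000000
position 1 holds 1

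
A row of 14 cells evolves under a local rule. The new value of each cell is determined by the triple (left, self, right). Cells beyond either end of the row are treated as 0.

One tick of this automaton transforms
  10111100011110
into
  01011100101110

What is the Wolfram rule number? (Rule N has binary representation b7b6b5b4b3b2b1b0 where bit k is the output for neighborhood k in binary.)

position 3: 111 → 1  (bit 7 = 1)
position 5: 110 → 1  (bit 6 = 1)
position 1: 101 → 1  (bit 5 = 1)
position 6: 100 → 0  (bit 4 = 0)
position 2: 011 → 0  (bit 3 = 0)
position 0: 010 → 0  (bit 2 = 0)
position 8: 001 → 1  (bit 1 = 1)
position 7: 000 → 0  (bit 0 = 0)
bits b7..b0 = 11100010 = 226

226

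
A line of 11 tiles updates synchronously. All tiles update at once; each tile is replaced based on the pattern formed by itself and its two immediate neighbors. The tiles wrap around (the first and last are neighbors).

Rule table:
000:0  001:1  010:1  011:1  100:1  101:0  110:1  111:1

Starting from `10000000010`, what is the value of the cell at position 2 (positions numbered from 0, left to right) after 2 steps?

11000000110
11100001110
position 2 holds 1

1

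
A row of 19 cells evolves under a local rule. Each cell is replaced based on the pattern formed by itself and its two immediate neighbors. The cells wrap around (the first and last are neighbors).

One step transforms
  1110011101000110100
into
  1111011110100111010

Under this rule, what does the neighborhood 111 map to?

1

At position 1 the neighborhood is 111; the next row has 1 there.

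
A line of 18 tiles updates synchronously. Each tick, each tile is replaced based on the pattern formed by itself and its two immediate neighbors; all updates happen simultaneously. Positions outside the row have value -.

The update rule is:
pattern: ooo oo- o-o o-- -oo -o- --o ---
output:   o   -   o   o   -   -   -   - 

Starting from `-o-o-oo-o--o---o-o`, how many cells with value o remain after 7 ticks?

4

tick 1: --o-o--o-o--o---o-
tick 2: ---o-o--o-o--o---o
tick 3: ----o-o--o-o--o---
tick 4: -----o-o--o-o--o--
tick 5: ------o-o--o-o--o-
tick 6: -------o-o--o-o--o
tick 7: --------o-o--o-o--
count of o: 4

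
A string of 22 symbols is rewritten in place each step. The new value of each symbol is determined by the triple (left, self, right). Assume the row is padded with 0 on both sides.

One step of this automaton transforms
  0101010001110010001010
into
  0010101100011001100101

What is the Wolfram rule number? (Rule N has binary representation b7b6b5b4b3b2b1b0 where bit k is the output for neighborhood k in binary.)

113

position 10: 111 → 0  (bit 7 = 0)
position 11: 110 → 1  (bit 6 = 1)
position 2: 101 → 1  (bit 5 = 1)
position 6: 100 → 1  (bit 4 = 1)
position 9: 011 → 0  (bit 3 = 0)
position 1: 010 → 0  (bit 2 = 0)
position 0: 001 → 0  (bit 1 = 0)
position 7: 000 → 1  (bit 0 = 1)
bits b7..b0 = 01110001 = 113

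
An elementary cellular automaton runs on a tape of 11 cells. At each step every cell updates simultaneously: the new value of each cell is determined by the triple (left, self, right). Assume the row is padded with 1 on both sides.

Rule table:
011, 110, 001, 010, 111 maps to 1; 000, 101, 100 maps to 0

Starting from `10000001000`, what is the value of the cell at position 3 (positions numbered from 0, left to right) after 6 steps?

10000011001
10000111011
10001111011
10011111011
10111111011
10111111011
position 3 holds 1

1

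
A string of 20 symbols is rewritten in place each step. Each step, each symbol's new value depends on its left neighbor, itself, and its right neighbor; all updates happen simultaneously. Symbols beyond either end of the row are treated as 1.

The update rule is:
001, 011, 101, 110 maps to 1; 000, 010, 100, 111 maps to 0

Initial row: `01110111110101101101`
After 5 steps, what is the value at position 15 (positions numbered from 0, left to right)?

0

11011100011011111111
01110100111110000000
11011001100010000001
01111011100100000011
11001110101000000110
position 15 holds 0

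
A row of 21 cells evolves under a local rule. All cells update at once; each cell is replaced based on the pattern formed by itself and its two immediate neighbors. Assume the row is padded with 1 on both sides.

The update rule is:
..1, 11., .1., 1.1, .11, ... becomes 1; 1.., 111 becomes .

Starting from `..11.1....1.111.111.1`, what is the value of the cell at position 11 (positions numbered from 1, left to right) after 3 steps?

.11111.111111.111.111
11...111....111.111..
.1.111.1.1111.111.1.1
position 11 holds 1

1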